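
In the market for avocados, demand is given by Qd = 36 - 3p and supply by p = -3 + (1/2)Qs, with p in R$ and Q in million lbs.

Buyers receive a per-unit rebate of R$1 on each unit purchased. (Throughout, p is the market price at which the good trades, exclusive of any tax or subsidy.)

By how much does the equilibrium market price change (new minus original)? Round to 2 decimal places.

Initially, 36 - 3p = 2p + 6, so 30 = 5p and p = 6, Q = 18.
Since buyers' out-of-pocket price is the market price minus the rebate, the effective demand curve becomes Qd = 39 - 3p.
Setting them equal: 39 - 3p = 2p + 6 → 33 = 5p, so p = 6.6 and Q = 19.2.
Δp = 6.6 − 6 = +0.60.

+0.60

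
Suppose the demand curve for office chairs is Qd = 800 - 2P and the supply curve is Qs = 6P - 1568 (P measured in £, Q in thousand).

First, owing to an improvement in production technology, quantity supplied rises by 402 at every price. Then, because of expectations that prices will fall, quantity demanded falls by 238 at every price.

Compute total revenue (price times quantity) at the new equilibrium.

28080

Original equilibrium: 800 - 2P = 6P - 1568 gives 2368 = 8P, so P = 296 and Q = 208.
After the shift, demand is Qd = 562 - 2P and supply is Qs = 6P - 1166.
New equilibrium: 562 - 2P = 6P - 1166 ⇒ 1728 = 8P ⇒ P = 216, Q = 130.
New expenditure = 216 × 130 = 28080.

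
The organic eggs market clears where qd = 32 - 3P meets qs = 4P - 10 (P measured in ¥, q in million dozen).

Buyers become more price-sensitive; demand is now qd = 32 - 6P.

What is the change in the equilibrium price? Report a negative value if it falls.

Initially, 32 - 3P = 4P - 10, so 42 = 7P and P = 6, q = 14.
With the change applied: demand qd = 32 - 6P, supply qs = 4P - 10.
Setting them equal: 32 - 6P = 4P - 10 → 42 = 10P, so P = 4.2 and q = 6.8.
ΔP = 4.2 − 6 = -1.8.

-1.8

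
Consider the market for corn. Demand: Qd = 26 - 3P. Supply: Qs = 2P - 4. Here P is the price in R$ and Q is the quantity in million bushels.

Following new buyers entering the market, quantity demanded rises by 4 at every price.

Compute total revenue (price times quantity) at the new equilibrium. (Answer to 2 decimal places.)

Before the shock: 26 - 3P = 2P - 4 ⇒ 30 = 5P ⇒ P = 6, Q = 8.
The shock moves the curves to Qd = 30 - 3P and Qs = 2P - 4.
Equate the new curves: 30 - 3P = 2P - 4, giving 34 = 5P, P = 6.8, Q = 9.6.
New expenditure = 6.8 × 9.6 = 65.28.

65.28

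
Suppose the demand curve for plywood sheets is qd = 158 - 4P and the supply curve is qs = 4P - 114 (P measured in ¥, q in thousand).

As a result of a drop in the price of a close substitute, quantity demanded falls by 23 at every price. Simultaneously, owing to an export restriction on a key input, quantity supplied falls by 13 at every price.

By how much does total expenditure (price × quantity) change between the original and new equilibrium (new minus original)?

Before the shock: 158 - 4P = 4P - 114 ⇒ 272 = 8P ⇒ P = 34, q = 22.
The shock moves the curves to qd = 135 - 4P and qs = 4P - 127.
Equate the new curves: 135 - 4P = 4P - 127, giving 262 = 8P, P = 32.75, q = 4.
Expenditure moves from 34×22 = 748 to 32.75×4 = 131; change = -617.

-617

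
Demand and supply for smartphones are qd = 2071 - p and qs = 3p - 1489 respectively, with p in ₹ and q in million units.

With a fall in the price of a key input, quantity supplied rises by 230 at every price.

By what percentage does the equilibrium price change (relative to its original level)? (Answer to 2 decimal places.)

-6.46

Original equilibrium: 2071 - p = 3p - 1489 gives 3560 = 4p, so p = 890 and q = 1181.
After the shift, demand is qd = 2071 - p and supply is qs = 3p - 1259.
Setting them equal: 2071 - p = 3p - 1259 → 3330 = 4p, so p = 832.5 and q = 1238.5.
%Δp = (832.5 − 890) / 890 × 100 = -6.46%.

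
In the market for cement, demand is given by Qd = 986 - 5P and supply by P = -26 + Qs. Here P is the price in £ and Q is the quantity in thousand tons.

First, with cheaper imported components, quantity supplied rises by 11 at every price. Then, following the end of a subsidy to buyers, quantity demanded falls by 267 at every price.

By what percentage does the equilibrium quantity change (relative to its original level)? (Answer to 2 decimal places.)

-19.00

Solve the original market: 986 - 5P = P + 26, hence P = 160 and Q = 186.
After the shift, demand is Qd = 719 - 5P and supply is Qs = P + 37.
Setting them equal: 719 - 5P = P + 37 → 682 = 6P, so P = 341/3 ≈ 113.6667 and Q = 452/3 ≈ 150.6667.
%ΔQ = (150.6667 − 186) / 186 × 100 = -19.00%.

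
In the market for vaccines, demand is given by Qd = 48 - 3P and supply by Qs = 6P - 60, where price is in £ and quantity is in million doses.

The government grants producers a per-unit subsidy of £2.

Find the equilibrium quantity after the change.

16

Initially, 48 - 3P = 6P - 60, so 108 = 9P and P = 12, Q = 12.
Since sellers receive the price plus the subsidy, the effective supply curve becomes Qs = 6P - 48.
Equate the new curves: 48 - 3P = 6P - 48, giving 96 = 9P, P = 32/3 ≈ 10.6667, Q = 16.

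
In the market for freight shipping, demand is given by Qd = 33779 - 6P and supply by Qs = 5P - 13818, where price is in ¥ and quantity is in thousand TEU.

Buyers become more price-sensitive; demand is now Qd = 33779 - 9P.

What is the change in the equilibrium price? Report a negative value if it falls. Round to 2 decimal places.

-927.21

Initially, 33779 - 6P = 5P - 13818, so 47597 = 11P and P = 4327, Q = 7817.
With the change applied: demand Qd = 33779 - 9P, supply Qs = 5P - 13818.
Clearing the new market: 33779 - 9P = 5P - 13818, so P = 47597/14 ≈ 3399.7857 and Q = 44533/14 ≈ 3180.9286.
ΔP = 3399.7857 − 4327 = -927.21.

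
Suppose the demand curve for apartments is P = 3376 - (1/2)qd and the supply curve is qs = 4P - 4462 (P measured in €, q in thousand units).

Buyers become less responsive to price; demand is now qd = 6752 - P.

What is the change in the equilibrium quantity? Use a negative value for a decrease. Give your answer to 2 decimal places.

+1495.20

Solve the original market: 6752 - 2P = 4P - 4462, hence P = 1869 and q = 3014.
The new curves are qd = 6752 - P (demand) and qs = 4P - 4462 (supply).
Setting them equal: 6752 - P = 4P - 4462 → 11214 = 5P, so P = 2242.8 and q = 4509.2.
Δq = 4509.2 − 3014 = +1495.20.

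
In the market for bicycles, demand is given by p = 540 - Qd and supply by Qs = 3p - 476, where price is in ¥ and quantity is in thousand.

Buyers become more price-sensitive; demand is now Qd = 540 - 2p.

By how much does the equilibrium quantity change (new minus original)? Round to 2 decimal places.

-152.40

Original equilibrium: 540 - p = 3p - 476 gives 1016 = 4p, so p = 254 and Q = 286.
With the change applied: demand Qd = 540 - 2p, supply Qs = 3p - 476.
Setting them equal: 540 - 2p = 3p - 476 → 1016 = 5p, so p = 203.2 and Q = 133.6.
ΔQ = 133.6 − 286 = -152.40.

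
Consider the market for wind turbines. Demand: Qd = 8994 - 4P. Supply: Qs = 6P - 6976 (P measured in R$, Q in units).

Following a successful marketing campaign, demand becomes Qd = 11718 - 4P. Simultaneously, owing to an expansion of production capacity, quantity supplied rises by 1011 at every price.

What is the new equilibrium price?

Before the shock: 8994 - 4P = 6P - 6976 ⇒ 15970 = 10P ⇒ P = 1597, Q = 2606.
After the shift, demand is Qd = 11718 - 4P and supply is Qs = 6P - 5965.
Setting them equal: 11718 - 4P = 6P - 5965 → 17683 = 10P, so P = 1768.3 and Q = 4644.8.

1768.3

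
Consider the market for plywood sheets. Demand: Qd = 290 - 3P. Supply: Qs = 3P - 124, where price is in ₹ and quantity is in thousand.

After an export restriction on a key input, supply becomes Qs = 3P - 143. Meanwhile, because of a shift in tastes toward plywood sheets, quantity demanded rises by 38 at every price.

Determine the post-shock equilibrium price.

78.5

Original equilibrium: 290 - 3P = 3P - 124 gives 414 = 6P, so P = 69 and Q = 83.
With the change applied: demand Qd = 328 - 3P, supply Qs = 3P - 143.
Equate the new curves: 328 - 3P = 3P - 143, giving 471 = 6P, P = 78.5, Q = 92.5.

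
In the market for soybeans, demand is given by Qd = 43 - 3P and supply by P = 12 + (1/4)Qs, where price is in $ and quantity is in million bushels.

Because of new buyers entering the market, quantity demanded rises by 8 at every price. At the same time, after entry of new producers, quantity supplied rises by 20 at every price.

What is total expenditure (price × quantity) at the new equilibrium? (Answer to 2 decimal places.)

Original equilibrium: 43 - 3P = 4P - 48 gives 91 = 7P, so P = 13 and Q = 4.
The new curves are Qd = 51 - 3P (demand) and Qs = 4P - 28 (supply).
Equate the new curves: 51 - 3P = 4P - 28, giving 79 = 7P, P = 79/7 ≈ 11.2857, Q = 120/7 ≈ 17.1429.
New expenditure = 11.2857 × 17.1429 = 193.47.

193.47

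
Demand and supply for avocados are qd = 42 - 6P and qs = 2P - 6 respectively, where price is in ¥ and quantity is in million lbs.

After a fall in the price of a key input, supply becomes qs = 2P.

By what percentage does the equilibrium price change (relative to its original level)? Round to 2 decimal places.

-12.50

Original equilibrium: 42 - 6P = 2P - 6 gives 48 = 8P, so P = 6 and q = 6.
After the shift, demand is qd = 42 - 6P and supply is qs = 2P.
Clearing the new market: 42 - 6P = 2P, so P = 5.25 and q = 10.5.
%ΔP = (5.25 − 6) / 6 × 100 = -12.50%.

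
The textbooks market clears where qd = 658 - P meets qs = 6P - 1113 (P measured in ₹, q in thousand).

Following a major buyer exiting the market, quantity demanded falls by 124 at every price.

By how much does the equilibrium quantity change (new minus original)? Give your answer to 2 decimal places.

-106.29

Original equilibrium: 658 - P = 6P - 1113 gives 1771 = 7P, so P = 253 and q = 405.
The new curves are qd = 534 - P (demand) and qs = 6P - 1113 (supply).
Equate the new curves: 534 - P = 6P - 1113, giving 1647 = 7P, P = 1647/7 ≈ 235.2857, q = 2091/7 ≈ 298.7143.
Δq = 298.7143 − 405 = -106.29.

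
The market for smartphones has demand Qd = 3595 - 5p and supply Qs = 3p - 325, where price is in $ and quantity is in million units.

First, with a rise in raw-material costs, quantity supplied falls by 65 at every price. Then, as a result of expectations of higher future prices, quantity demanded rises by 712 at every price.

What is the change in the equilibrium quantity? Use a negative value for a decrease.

Before the shock: 3595 - 5p = 3p - 325 ⇒ 3920 = 8p ⇒ p = 490, Q = 1145.
The shock moves the curves to Qd = 4307 - 5p and Qs = 3p - 390.
New equilibrium: 4307 - 5p = 3p - 390 ⇒ 4697 = 8p ⇒ p = 587.125, Q = 1371.375.
ΔQ = 1371.375 − 1145 = +226.375.

+226.375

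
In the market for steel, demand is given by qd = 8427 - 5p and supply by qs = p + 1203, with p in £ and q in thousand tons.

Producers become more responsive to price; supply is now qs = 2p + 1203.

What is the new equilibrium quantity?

Before the shock: 8427 - 5p = p + 1203 ⇒ 7224 = 6p ⇒ p = 1204, q = 2407.
After the shift, demand is qd = 8427 - 5p and supply is qs = 2p + 1203.
Equate the new curves: 8427 - 5p = 2p + 1203, giving 7224 = 7p, p = 1032, q = 3267.

3267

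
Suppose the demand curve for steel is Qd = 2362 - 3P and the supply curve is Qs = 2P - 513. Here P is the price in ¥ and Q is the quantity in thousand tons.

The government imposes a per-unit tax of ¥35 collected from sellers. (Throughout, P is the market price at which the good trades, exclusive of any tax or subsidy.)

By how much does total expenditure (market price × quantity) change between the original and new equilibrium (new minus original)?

-15820

Initially, 2362 - 3P = 2P - 513, so 2875 = 5P and P = 575, Q = 637.
Since sellers keep the price net of the tax, the effective supply curve becomes Qs = 2P - 583.
Clearing the new market: 2362 - 3P = 2P - 583, so P = 589 and Q = 595.
Expenditure moves from 575×637 = 366275 to 589×595 = 350455; change = -15820.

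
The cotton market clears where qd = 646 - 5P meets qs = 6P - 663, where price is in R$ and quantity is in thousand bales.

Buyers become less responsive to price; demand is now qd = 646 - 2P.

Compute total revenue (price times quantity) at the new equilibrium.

Initially, 646 - 5P = 6P - 663, so 1309 = 11P and P = 119, q = 51.
After the shift, demand is qd = 646 - 2P and supply is qs = 6P - 663.
Clearing the new market: 646 - 2P = 6P - 663, so P = 163.625 and q = 318.75.
New expenditure = 163.625 × 318.75 = 52155.46875.

52155.46875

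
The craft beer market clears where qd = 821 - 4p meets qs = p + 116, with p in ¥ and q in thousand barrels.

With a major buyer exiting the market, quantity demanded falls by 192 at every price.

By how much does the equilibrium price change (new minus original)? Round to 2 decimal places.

-38.40

Initially, 821 - 4p = p + 116, so 705 = 5p and p = 141, q = 257.
With the change applied: demand qd = 629 - 4p, supply qs = p + 116.
Clearing the new market: 629 - 4p = p + 116, so p = 102.6 and q = 218.6.
Δp = 102.6 − 141 = -38.40.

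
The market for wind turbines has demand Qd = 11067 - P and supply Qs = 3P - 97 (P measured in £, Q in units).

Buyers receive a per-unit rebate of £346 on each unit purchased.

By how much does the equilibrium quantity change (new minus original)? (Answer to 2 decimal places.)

Original equilibrium: 11067 - P = 3P - 97 gives 11164 = 4P, so P = 2791 and Q = 8276.
Since buyers' out-of-pocket price is the market price minus the rebate, the effective demand curve becomes Qd = 11413 - P.
Equate the new curves: 11413 - P = 3P - 97, giving 11510 = 4P, P = 2877.5, Q = 8535.5.
ΔQ = 8535.5 − 8276 = +259.50.

+259.50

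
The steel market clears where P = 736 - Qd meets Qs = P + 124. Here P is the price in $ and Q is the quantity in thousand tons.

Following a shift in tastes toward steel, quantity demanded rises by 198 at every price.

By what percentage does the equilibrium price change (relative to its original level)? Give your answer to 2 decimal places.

Original equilibrium: 736 - P = P + 124 gives 612 = 2P, so P = 306 and Q = 430.
The shock moves the curves to Qd = 934 - P and Qs = P + 124.
Clearing the new market: 934 - P = P + 124, so P = 405 and Q = 529.
%ΔP = (405 − 306) / 306 × 100 = +32.35%.

+32.35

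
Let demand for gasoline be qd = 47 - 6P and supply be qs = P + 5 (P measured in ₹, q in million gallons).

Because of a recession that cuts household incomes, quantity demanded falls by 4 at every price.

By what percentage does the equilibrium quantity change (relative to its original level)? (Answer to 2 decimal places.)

-5.19

Initially, 47 - 6P = P + 5, so 42 = 7P and P = 6, q = 11.
With the change applied: demand qd = 43 - 6P, supply qs = P + 5.
New equilibrium: 43 - 6P = P + 5 ⇒ 38 = 7P ⇒ P = 38/7 ≈ 5.4286, q = 73/7 ≈ 10.4286.
%Δq = (10.4286 − 11) / 11 × 100 = -5.19%.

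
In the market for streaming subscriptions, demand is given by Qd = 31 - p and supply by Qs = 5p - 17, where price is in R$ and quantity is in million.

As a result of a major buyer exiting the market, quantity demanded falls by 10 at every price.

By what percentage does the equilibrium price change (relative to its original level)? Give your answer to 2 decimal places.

-20.83

Solve the original market: 31 - p = 5p - 17, hence p = 8 and Q = 23.
The new curves are Qd = 21 - p (demand) and Qs = 5p - 17 (supply).
Equate the new curves: 21 - p = 5p - 17, giving 38 = 6p, p = 19/3 ≈ 6.3333, Q = 44/3 ≈ 14.6667.
%Δp = (6.3333 − 8) / 8 × 100 = -20.83%.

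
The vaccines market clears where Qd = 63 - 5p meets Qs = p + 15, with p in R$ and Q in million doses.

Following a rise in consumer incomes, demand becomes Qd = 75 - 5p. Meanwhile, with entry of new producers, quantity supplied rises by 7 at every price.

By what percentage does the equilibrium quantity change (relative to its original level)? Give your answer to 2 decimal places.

Initially, 63 - 5p = p + 15, so 48 = 6p and p = 8, Q = 23.
With the change applied: demand Qd = 75 - 5p, supply Qs = p + 22.
Setting them equal: 75 - 5p = p + 22 → 53 = 6p, so p = 53/6 ≈ 8.8333 and Q = 185/6 ≈ 30.8333.
%ΔQ = (30.8333 − 23) / 23 × 100 = +34.06%.

+34.06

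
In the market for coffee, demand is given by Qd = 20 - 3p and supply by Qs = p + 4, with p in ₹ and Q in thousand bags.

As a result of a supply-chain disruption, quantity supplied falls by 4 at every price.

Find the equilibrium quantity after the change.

Original equilibrium: 20 - 3p = p + 4 gives 16 = 4p, so p = 4 and Q = 8.
With the change applied: demand Qd = 20 - 3p, supply Qs = p.
Equate the new curves: 20 - 3p = p, giving 20 = 4p, p = 5, Q = 5.

5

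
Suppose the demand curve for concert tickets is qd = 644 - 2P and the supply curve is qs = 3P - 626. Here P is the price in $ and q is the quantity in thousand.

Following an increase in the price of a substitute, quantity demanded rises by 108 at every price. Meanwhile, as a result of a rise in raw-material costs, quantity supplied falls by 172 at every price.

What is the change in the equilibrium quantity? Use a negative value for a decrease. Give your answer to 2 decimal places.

Solve the original market: 644 - 2P = 3P - 626, hence P = 254 and q = 136.
The shock moves the curves to qd = 752 - 2P and qs = 3P - 798.
New equilibrium: 752 - 2P = 3P - 798 ⇒ 1550 = 5P ⇒ P = 310, q = 132.
Δq = 132 − 136 = -4.00.

-4.00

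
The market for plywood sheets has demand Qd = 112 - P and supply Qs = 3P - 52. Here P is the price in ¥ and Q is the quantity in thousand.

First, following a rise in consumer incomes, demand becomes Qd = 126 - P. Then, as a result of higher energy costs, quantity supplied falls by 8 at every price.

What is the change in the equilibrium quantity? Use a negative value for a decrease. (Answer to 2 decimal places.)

+8.50

Original equilibrium: 112 - P = 3P - 52 gives 164 = 4P, so P = 41 and Q = 71.
The shock moves the curves to Qd = 126 - P and Qs = 3P - 60.
Setting them equal: 126 - P = 3P - 60 → 186 = 4P, so P = 46.5 and Q = 79.5.
ΔQ = 79.5 − 71 = +8.50.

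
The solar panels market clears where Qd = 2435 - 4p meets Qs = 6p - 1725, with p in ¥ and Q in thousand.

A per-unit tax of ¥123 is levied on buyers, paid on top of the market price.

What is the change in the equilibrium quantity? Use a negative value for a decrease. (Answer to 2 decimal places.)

Original equilibrium: 2435 - 4p = 6p - 1725 gives 4160 = 10p, so p = 416 and Q = 771.
Since buyers pay the price plus the tax, the effective demand curve becomes Qd = 1943 - 4p.
New equilibrium: 1943 - 4p = 6p - 1725 ⇒ 3668 = 10p ⇒ p = 366.8, Q = 475.8.
ΔQ = 475.8 − 771 = -295.20.

-295.20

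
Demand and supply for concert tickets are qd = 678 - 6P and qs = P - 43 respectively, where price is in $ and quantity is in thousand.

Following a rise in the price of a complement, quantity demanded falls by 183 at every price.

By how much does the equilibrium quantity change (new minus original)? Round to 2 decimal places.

Before the shock: 678 - 6P = P - 43 ⇒ 721 = 7P ⇒ P = 103, q = 60.
The shock moves the curves to qd = 495 - 6P and qs = P - 43.
New equilibrium: 495 - 6P = P - 43 ⇒ 538 = 7P ⇒ P = 538/7 ≈ 76.8571, q = 237/7 ≈ 33.8571.
Δq = 33.8571 − 60 = -26.14.

-26.14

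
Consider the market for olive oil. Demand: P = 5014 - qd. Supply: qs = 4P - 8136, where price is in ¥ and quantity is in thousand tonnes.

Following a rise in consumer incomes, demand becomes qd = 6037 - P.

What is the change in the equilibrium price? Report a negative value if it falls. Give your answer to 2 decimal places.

Initially, 5014 - P = 4P - 8136, so 13150 = 5P and P = 2630, q = 2384.
The shock moves the curves to qd = 6037 - P and qs = 4P - 8136.
New equilibrium: 6037 - P = 4P - 8136 ⇒ 14173 = 5P ⇒ P = 2834.6, q = 3202.4.
ΔP = 2834.6 − 2630 = +204.60.

+204.60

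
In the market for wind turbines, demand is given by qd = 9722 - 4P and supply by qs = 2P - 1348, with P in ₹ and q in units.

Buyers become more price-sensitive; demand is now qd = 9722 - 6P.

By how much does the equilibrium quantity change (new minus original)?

-922.5

Before the shock: 9722 - 4P = 2P - 1348 ⇒ 11070 = 6P ⇒ P = 1845, q = 2342.
The shock moves the curves to qd = 9722 - 6P and qs = 2P - 1348.
Setting them equal: 9722 - 6P = 2P - 1348 → 11070 = 8P, so P = 1383.75 and q = 1419.5.
Δq = 1419.5 − 2342 = -922.5.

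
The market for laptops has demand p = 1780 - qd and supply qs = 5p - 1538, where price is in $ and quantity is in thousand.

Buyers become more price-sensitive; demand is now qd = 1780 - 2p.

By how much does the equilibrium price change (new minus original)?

Before the shock: 1780 - p = 5p - 1538 ⇒ 3318 = 6p ⇒ p = 553, q = 1227.
The shock moves the curves to qd = 1780 - 2p and qs = 5p - 1538.
Equate the new curves: 1780 - 2p = 5p - 1538, giving 3318 = 7p, p = 474, q = 832.
Δp = 474 − 553 = -79.

-79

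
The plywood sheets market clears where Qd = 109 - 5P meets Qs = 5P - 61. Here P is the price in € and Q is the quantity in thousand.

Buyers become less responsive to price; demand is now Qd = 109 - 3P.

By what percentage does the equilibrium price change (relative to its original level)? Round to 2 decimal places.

Original equilibrium: 109 - 5P = 5P - 61 gives 170 = 10P, so P = 17 and Q = 24.
After the shift, demand is Qd = 109 - 3P and supply is Qs = 5P - 61.
Clearing the new market: 109 - 3P = 5P - 61, so P = 21.25 and Q = 45.25.
%ΔP = (21.25 − 17) / 17 × 100 = +25.00%.

+25.00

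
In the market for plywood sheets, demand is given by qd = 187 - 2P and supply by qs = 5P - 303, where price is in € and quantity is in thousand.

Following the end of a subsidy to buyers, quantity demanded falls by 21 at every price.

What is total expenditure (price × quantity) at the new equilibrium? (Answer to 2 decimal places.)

2144.00

Solve the original market: 187 - 2P = 5P - 303, hence P = 70 and q = 47.
With the change applied: demand qd = 166 - 2P, supply qs = 5P - 303.
New equilibrium: 166 - 2P = 5P - 303 ⇒ 469 = 7P ⇒ P = 67, q = 32.
New expenditure = 67 × 32 = 2144.00.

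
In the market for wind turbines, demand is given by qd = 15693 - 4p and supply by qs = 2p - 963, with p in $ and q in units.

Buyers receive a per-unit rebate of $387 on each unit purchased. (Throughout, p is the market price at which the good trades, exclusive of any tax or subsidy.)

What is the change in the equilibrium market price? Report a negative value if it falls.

Original equilibrium: 15693 - 4p = 2p - 963 gives 16656 = 6p, so p = 2776 and q = 4589.
Since buyers' out-of-pocket price is the market price minus the rebate, the effective demand curve becomes qd = 17241 - 4p.
Clearing the new market: 17241 - 4p = 2p - 963, so p = 3034 and q = 5105.
Δp = 3034 − 2776 = +258.

+258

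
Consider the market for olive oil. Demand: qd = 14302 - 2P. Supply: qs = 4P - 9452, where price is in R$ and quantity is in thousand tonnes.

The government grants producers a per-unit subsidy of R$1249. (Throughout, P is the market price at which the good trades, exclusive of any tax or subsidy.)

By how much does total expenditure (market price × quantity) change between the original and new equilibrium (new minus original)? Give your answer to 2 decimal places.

Initially, 14302 - 2P = 4P - 9452, so 23754 = 6P and P = 3959, q = 6384.
Since sellers receive the price plus the subsidy, the effective supply curve becomes qs = 4P - 4456.
Clearing the new market: 14302 - 2P = 4P - 4456, so P = 9379/3 ≈ 3126.3333 and q = 24148/3 ≈ 8049.3333.
Expenditure moves from 3959×6384 = 25274256 to 3126.3333×8049.3333 = 25164899.1111; change = -109356.89.

-109356.89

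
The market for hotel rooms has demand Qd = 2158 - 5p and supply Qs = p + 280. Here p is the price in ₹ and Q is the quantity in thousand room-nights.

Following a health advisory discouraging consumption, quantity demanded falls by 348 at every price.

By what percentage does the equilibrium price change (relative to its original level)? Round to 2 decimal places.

-18.53

Solve the original market: 2158 - 5p = p + 280, hence p = 313 and Q = 593.
The new curves are Qd = 1810 - 5p (demand) and Qs = p + 280 (supply).
Clearing the new market: 1810 - 5p = p + 280, so p = 255 and Q = 535.
%Δp = (255 − 313) / 313 × 100 = -18.53%.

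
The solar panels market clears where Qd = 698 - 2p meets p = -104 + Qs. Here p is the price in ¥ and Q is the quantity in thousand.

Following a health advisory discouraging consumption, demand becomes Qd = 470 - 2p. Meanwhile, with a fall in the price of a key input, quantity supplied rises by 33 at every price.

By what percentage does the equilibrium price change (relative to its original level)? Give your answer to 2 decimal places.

Solve the original market: 698 - 2p = p + 104, hence p = 198 and Q = 302.
After the shift, demand is Qd = 470 - 2p and supply is Qs = p + 137.
Setting them equal: 470 - 2p = p + 137 → 333 = 3p, so p = 111 and Q = 248.
%Δp = (111 − 198) / 198 × 100 = -43.94%.

-43.94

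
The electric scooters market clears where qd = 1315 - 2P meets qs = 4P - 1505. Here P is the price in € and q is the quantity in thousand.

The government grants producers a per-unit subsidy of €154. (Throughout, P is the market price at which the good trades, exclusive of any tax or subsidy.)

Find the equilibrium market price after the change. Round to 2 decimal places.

367.33

Initially, 1315 - 2P = 4P - 1505, so 2820 = 6P and P = 470, q = 375.
Since sellers receive the price plus the subsidy, the effective supply curve becomes qs = 4P - 889.
Equate the new curves: 1315 - 2P = 4P - 889, giving 2204 = 6P, P = 1102/3 ≈ 367.3333, q = 1741/3 ≈ 580.3333.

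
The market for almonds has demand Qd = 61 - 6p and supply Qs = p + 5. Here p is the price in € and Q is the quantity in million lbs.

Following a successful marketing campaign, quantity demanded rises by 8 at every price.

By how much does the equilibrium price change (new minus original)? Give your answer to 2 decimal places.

Solve the original market: 61 - 6p = p + 5, hence p = 8 and Q = 13.
The new curves are Qd = 69 - 6p (demand) and Qs = p + 5 (supply).
Setting them equal: 69 - 6p = p + 5 → 64 = 7p, so p = 64/7 ≈ 9.1429 and Q = 99/7 ≈ 14.1429.
Δp = 9.1429 − 8 = +1.14.

+1.14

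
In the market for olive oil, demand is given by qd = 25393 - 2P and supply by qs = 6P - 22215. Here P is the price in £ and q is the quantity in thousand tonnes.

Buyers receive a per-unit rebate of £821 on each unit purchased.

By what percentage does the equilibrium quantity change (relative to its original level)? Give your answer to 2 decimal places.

Initially, 25393 - 2P = 6P - 22215, so 47608 = 8P and P = 5951, q = 13491.
Since buyers' out-of-pocket price is the market price minus the rebate, the effective demand curve becomes qd = 27035 - 2P.
Clearing the new market: 27035 - 2P = 6P - 22215, so P = 6156.25 and q = 14722.5.
%Δq = (14722.5 − 13491) / 13491 × 100 = +9.13%.

+9.13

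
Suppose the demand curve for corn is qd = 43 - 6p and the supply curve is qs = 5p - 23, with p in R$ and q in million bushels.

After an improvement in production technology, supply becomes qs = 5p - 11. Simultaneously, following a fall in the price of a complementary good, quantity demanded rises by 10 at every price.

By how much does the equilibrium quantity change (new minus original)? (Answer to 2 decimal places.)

Before the shock: 43 - 6p = 5p - 23 ⇒ 66 = 11p ⇒ p = 6, q = 7.
After the shift, demand is qd = 53 - 6p and supply is qs = 5p - 11.
Setting them equal: 53 - 6p = 5p - 11 → 64 = 11p, so p = 64/11 ≈ 5.8182 and q = 199/11 ≈ 18.0909.
Δq = 18.0909 − 7 = +11.09.

+11.09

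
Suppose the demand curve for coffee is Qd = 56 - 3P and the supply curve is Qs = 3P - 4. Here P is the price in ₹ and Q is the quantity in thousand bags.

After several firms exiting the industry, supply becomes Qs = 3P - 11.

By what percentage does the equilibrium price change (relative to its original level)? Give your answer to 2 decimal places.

Solve the original market: 56 - 3P = 3P - 4, hence P = 10 and Q = 26.
With the change applied: demand Qd = 56 - 3P, supply Qs = 3P - 11.
Equate the new curves: 56 - 3P = 3P - 11, giving 67 = 6P, P = 67/6 ≈ 11.1667, Q = 22.5.
%ΔP = (11.1667 − 10) / 10 × 100 = +11.67%.

+11.67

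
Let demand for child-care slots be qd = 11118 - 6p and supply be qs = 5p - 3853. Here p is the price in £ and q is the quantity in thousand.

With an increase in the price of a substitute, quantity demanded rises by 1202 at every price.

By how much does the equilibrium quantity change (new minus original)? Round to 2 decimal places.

Solve the original market: 11118 - 6p = 5p - 3853, hence p = 1361 and q = 2952.
After the shift, demand is qd = 12320 - 6p and supply is qs = 5p - 3853.
Setting them equal: 12320 - 6p = 5p - 3853 → 16173 = 11p, so p = 16173/11 ≈ 1470.2727 and q = 38482/11 ≈ 3498.3636.
Δq = 3498.3636 − 2952 = +546.36.

+546.36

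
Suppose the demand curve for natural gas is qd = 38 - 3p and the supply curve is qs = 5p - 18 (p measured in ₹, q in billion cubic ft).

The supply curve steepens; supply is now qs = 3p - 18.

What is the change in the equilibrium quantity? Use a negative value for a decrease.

Initially, 38 - 3p = 5p - 18, so 56 = 8p and p = 7, q = 17.
The new curves are qd = 38 - 3p (demand) and qs = 3p - 18 (supply).
New equilibrium: 38 - 3p = 3p - 18 ⇒ 56 = 6p ⇒ p = 28/3 ≈ 9.3333, q = 10.
Δq = 10 − 17 = -7.

-7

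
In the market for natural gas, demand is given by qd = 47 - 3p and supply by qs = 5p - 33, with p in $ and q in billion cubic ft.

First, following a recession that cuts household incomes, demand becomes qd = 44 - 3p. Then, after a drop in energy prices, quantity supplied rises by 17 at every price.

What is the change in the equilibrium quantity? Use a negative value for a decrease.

+4.5

Initially, 47 - 3p = 5p - 33, so 80 = 8p and p = 10, q = 17.
After the shift, demand is qd = 44 - 3p and supply is qs = 5p - 16.
Clearing the new market: 44 - 3p = 5p - 16, so p = 7.5 and q = 21.5.
Δq = 21.5 − 17 = +4.5.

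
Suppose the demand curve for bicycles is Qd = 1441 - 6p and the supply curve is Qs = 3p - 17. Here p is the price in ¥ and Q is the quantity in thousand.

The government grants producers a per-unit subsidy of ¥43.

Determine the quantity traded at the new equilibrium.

Initially, 1441 - 6p = 3p - 17, so 1458 = 9p and p = 162, Q = 469.
Since sellers receive the price plus the subsidy, the effective supply curve becomes Qs = 3p + 112.
Clearing the new market: 1441 - 6p = 3p + 112, so p = 443/3 ≈ 147.6667 and Q = 555.

555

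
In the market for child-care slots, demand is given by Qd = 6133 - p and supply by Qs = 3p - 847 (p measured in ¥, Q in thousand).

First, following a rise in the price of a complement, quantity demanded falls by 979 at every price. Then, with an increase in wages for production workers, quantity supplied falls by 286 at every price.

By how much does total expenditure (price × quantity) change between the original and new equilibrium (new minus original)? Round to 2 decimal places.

-2026658.56

Before the shock: 6133 - p = 3p - 847 ⇒ 6980 = 4p ⇒ p = 1745, Q = 4388.
After the shift, demand is Qd = 5154 - p and supply is Qs = 3p - 1133.
Clearing the new market: 5154 - p = 3p - 1133, so p = 1571.75 and Q = 3582.25.
Expenditure moves from 1745×4388 = 7657060 to 1571.75×3582.25 = 5630401.4375; change = -2026658.56.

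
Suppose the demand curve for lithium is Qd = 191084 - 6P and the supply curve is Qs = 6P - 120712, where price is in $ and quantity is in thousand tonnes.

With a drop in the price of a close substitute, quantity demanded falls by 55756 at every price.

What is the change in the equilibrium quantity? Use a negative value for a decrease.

-27878

Before the shock: 191084 - 6P = 6P - 120712 ⇒ 311796 = 12P ⇒ P = 25983, Q = 35186.
After the shift, demand is Qd = 135328 - 6P and supply is Qs = 6P - 120712.
Setting them equal: 135328 - 6P = 6P - 120712 → 256040 = 12P, so P = 64010/3 ≈ 21336.6667 and Q = 7308.
ΔQ = 7308 − 35186 = -27878.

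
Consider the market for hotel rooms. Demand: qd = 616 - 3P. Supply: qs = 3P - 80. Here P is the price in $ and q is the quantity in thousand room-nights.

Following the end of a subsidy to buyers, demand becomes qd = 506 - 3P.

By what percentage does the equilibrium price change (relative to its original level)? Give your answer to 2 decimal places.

Original equilibrium: 616 - 3P = 3P - 80 gives 696 = 6P, so P = 116 and q = 268.
With the change applied: demand qd = 506 - 3P, supply qs = 3P - 80.
Setting them equal: 506 - 3P = 3P - 80 → 586 = 6P, so P = 293/3 ≈ 97.6667 and q = 213.
%ΔP = (97.6667 − 116) / 116 × 100 = -15.80%.

-15.80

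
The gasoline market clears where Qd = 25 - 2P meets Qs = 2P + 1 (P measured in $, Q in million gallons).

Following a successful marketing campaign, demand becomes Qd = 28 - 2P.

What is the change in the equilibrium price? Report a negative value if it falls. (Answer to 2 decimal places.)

+0.75

Initially, 25 - 2P = 2P + 1, so 24 = 4P and P = 6, Q = 13.
After the shift, demand is Qd = 28 - 2P and supply is Qs = 2P + 1.
Setting them equal: 28 - 2P = 2P + 1 → 27 = 4P, so P = 6.75 and Q = 14.5.
ΔP = 6.75 − 6 = +0.75.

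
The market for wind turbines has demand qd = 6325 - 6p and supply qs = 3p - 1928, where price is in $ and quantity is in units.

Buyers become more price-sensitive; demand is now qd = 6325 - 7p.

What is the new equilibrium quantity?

Original equilibrium: 6325 - 6p = 3p - 1928 gives 8253 = 9p, so p = 917 and q = 823.
The shock moves the curves to qd = 6325 - 7p and qs = 3p - 1928.
New equilibrium: 6325 - 7p = 3p - 1928 ⇒ 8253 = 10p ⇒ p = 825.3, q = 547.9.

547.9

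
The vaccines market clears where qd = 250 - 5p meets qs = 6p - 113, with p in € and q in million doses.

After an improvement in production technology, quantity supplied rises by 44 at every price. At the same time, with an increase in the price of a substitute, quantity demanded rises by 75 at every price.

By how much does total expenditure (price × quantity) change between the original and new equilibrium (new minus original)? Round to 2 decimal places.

+2421.20

Before the shock: 250 - 5p = 6p - 113 ⇒ 363 = 11p ⇒ p = 33, q = 85.
The new curves are qd = 325 - 5p (demand) and qs = 6p - 69 (supply).
Setting them equal: 325 - 5p = 6p - 69 → 394 = 11p, so p = 394/11 ≈ 35.8182 and q = 1605/11 ≈ 145.9091.
Expenditure moves from 33×85 = 2805 to 35.8182×145.9091 = 5226.1983; change = +2421.20.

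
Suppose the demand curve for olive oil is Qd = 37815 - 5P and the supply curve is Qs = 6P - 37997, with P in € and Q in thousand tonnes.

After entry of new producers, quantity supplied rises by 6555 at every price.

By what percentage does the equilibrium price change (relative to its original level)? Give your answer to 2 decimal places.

-8.65

Original equilibrium: 37815 - 5P = 6P - 37997 gives 75812 = 11P, so P = 6892 and Q = 3355.
With the change applied: demand Qd = 37815 - 5P, supply Qs = 6P - 31442.
Clearing the new market: 37815 - 5P = 6P - 31442, so P = 69257/11 ≈ 6296.0909 and Q = 69680/11 ≈ 6334.5455.
%ΔP = (6296.0909 − 6892) / 6892 × 100 = -8.65%.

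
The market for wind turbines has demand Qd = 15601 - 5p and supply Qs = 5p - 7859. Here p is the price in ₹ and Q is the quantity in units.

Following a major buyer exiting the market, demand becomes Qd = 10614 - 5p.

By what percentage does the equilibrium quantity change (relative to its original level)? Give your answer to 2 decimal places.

Before the shock: 15601 - 5p = 5p - 7859 ⇒ 23460 = 10p ⇒ p = 2346, Q = 3871.
The new curves are Qd = 10614 - 5p (demand) and Qs = 5p - 7859 (supply).
Setting them equal: 10614 - 5p = 5p - 7859 → 18473 = 10p, so p = 1847.3 and Q = 1377.5.
%ΔQ = (1377.5 − 3871) / 3871 × 100 = -64.41%.

-64.41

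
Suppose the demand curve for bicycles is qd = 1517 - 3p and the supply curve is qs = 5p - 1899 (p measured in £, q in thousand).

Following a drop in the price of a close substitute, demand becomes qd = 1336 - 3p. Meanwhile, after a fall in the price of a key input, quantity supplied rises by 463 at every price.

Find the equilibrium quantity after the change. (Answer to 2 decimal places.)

Before the shock: 1517 - 3p = 5p - 1899 ⇒ 3416 = 8p ⇒ p = 427, q = 236.
With the change applied: demand qd = 1336 - 3p, supply qs = 5p - 1436.
Clearing the new market: 1336 - 3p = 5p - 1436, so p = 346.5 and q = 296.5.

296.50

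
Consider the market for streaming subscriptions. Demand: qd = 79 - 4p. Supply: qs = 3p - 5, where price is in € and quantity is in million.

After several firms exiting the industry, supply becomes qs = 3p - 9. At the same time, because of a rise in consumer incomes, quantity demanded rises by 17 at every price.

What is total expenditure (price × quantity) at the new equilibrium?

540

Solve the original market: 79 - 4p = 3p - 5, hence p = 12 and q = 31.
The shock moves the curves to qd = 96 - 4p and qs = 3p - 9.
Clearing the new market: 96 - 4p = 3p - 9, so p = 15 and q = 36.
New expenditure = 15 × 36 = 540.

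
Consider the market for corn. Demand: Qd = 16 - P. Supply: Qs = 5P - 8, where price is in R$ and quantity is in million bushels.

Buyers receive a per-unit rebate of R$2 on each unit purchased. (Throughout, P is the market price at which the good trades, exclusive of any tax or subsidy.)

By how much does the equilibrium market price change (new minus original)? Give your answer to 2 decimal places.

Initially, 16 - P = 5P - 8, so 24 = 6P and P = 4, Q = 12.
Since buyers' out-of-pocket price is the market price minus the rebate, the effective demand curve becomes Qd = 18 - P.
Setting them equal: 18 - P = 5P - 8 → 26 = 6P, so P = 13/3 ≈ 4.3333 and Q = 41/3 ≈ 13.6667.
ΔP = 4.3333 − 4 = +0.33.

+0.33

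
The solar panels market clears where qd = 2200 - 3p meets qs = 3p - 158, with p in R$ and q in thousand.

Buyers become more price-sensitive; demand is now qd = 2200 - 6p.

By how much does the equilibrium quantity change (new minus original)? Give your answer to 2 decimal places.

Original equilibrium: 2200 - 3p = 3p - 158 gives 2358 = 6p, so p = 393 and q = 1021.
With the change applied: demand qd = 2200 - 6p, supply qs = 3p - 158.
Clearing the new market: 2200 - 6p = 3p - 158, so p = 262 and q = 628.
Δq = 628 − 1021 = -393.00.

-393.00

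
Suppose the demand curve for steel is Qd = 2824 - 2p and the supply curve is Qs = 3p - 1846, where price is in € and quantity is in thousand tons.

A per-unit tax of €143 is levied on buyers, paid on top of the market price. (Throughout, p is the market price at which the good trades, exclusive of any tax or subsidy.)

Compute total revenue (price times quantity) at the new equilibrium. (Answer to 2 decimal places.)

Solve the original market: 2824 - 2p = 3p - 1846, hence p = 934 and Q = 956.
Since buyers pay the price plus the tax, the effective demand curve becomes Qd = 2538 - 2p.
Clearing the new market: 2538 - 2p = 3p - 1846, so p = 876.8 and Q = 784.4.
New expenditure = 876.8 × 784.4 = 687761.92.

687761.92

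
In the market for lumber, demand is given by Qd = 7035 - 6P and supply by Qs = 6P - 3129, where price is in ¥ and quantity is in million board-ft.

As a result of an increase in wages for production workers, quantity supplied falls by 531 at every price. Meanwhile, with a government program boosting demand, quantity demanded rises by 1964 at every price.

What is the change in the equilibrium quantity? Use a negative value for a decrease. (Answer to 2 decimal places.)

+716.50

Before the shock: 7035 - 6P = 6P - 3129 ⇒ 10164 = 12P ⇒ P = 847, Q = 1953.
The shock moves the curves to Qd = 8999 - 6P and Qs = 6P - 3660.
New equilibrium: 8999 - 6P = 6P - 3660 ⇒ 12659 = 12P ⇒ P = 12659/12 ≈ 1054.9167, Q = 2669.5.
ΔQ = 2669.5 − 1953 = +716.50.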